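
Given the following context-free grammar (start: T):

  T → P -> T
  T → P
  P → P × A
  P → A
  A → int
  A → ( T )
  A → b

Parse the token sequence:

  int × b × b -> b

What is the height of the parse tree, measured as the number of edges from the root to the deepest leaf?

[T [P [P [P [A int]] × [A b]] × [A b]] -> [T [P [A b]]]]

5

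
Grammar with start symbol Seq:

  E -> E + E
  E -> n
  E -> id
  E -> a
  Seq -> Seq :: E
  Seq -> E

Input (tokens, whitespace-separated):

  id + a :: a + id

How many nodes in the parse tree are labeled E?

[Seq [Seq [E [E id] + [E a]]] :: [E [E a] + [E id]]]

6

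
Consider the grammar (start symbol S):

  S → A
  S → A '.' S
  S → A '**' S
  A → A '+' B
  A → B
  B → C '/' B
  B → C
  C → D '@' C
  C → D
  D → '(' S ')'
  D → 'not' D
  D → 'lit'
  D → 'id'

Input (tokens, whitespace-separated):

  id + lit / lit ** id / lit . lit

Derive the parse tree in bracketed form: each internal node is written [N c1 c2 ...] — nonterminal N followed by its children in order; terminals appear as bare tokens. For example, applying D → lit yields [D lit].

[S [A [A [B [C [D id]]]] + [B [C [D lit]] / [B [C [D lit]]]]] ** [S [A [B [C [D id]] / [B [C [D lit]]]]] . [S [A [B [C [D lit]]]]]]]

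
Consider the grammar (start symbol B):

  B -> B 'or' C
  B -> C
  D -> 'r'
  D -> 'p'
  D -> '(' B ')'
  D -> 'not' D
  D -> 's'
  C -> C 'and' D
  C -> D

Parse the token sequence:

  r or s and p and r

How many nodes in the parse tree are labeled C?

4

[B [B [C [D r]]] or [C [C [C [D s]] and [D p]] and [D r]]]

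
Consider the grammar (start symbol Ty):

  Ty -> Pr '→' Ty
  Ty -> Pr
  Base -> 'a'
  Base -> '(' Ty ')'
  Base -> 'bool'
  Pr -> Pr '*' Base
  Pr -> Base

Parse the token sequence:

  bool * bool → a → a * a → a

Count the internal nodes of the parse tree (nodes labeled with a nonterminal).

16

[Ty [Pr [Pr [Base bool]] * [Base bool]] → [Ty [Pr [Base a]] → [Ty [Pr [Pr [Base a]] * [Base a]] → [Ty [Pr [Base a]]]]]]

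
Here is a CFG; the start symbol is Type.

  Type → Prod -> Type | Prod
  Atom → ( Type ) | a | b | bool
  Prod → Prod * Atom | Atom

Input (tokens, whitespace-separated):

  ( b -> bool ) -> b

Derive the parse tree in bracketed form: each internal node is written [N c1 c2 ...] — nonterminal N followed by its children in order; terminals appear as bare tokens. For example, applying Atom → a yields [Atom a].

[Type [Prod [Atom ( [Type [Prod [Atom b]] -> [Type [Prod [Atom bool]]]] )]] -> [Type [Prod [Atom b]]]]

Type
Prod -> Type
Atom -> Type
( Type ) -> Type
( Prod -> Type ) -> Type
( Atom -> Type ) -> Type
( b -> Type ) -> Type
( b -> Prod ) -> Type
( b -> Atom ) -> Type
( b -> bool ) -> Type
( b -> bool ) -> Prod
( b -> bool ) -> Atom
( b -> bool ) -> b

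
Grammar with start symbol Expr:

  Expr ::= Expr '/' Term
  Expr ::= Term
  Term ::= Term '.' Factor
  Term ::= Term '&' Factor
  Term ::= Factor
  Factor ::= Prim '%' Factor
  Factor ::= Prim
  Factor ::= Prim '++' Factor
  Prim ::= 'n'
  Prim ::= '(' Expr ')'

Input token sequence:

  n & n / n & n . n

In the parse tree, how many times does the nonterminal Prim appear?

[Expr [Expr [Term [Term [Factor [Prim n]]] & [Factor [Prim n]]]] / [Term [Term [Term [Factor [Prim n]]] & [Factor [Prim n]]] . [Factor [Prim n]]]]

5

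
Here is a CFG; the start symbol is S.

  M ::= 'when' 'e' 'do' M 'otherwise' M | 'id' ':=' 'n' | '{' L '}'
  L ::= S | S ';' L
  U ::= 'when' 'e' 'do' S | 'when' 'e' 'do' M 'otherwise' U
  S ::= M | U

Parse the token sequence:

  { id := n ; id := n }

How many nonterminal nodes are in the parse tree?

8

[S [M { [L [S [M id := n]] ; [L [S [M id := n]]]] }]]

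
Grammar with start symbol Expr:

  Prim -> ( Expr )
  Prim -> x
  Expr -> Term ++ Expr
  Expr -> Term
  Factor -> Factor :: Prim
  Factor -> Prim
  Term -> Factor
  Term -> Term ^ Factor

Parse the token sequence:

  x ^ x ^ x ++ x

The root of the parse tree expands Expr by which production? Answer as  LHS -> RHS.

Expr -> Term ++ Expr

[Expr [Term [Term [Term [Factor [Prim x]]] ^ [Factor [Prim x]]] ^ [Factor [Prim x]]] ++ [Expr [Term [Factor [Prim x]]]]]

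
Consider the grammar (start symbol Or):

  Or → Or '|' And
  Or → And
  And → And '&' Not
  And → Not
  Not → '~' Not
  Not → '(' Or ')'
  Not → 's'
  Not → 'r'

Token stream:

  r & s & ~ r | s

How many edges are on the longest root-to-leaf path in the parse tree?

6

[Or [Or [And [And [And [Not r]] & [Not s]] & [Not ~ [Not r]]]] | [And [Not s]]]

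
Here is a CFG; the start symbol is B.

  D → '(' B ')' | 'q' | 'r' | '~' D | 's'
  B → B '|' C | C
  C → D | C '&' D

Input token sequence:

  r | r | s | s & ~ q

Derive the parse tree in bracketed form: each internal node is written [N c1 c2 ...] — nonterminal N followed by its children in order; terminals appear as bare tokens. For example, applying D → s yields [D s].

B
B | C
B | C | C
B | C | C | C
C | C | C | C
D | C | C | C
r | C | C | C
r | D | C | C
r | r | C | C
r | r | D | C
r | r | s | C
r | r | s | C & D
r | r | s | D & D
r | r | s | s & D
r | r | s | s & ~ D
r | r | s | s & ~ q

[B [B [B [B [C [D r]]] | [C [D r]]] | [C [D s]]] | [C [C [D s]] & [D ~ [D q]]]]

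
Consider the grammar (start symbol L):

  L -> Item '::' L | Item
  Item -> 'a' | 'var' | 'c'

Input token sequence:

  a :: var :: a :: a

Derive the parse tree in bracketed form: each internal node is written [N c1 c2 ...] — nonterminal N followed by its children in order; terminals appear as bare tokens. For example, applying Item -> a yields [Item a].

[L [Item a] :: [L [Item var] :: [L [Item a] :: [L [Item a]]]]]

L
Item :: L
a :: L
a :: Item :: L
a :: var :: L
a :: var :: Item :: L
a :: var :: a :: L
a :: var :: a :: Item
a :: var :: a :: a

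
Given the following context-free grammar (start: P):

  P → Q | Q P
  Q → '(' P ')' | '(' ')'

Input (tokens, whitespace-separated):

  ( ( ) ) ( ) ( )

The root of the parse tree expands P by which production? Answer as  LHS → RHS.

P → Q P

[P [Q ( [P [Q ( )]] )] [P [Q ( )] [P [Q ( )]]]]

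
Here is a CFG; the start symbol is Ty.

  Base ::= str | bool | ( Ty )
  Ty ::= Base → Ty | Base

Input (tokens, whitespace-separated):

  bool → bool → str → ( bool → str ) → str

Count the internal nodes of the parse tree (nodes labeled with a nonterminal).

[Ty [Base bool] → [Ty [Base bool] → [Ty [Base str] → [Ty [Base ( [Ty [Base bool] → [Ty [Base str]]] )] → [Ty [Base str]]]]]]

14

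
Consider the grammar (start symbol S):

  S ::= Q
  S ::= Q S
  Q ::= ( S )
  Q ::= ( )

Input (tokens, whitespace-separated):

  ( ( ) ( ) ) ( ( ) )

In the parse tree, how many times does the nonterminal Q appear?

[S [Q ( [S [Q ( )] [S [Q ( )]]] )] [S [Q ( [S [Q ( )]] )]]]

5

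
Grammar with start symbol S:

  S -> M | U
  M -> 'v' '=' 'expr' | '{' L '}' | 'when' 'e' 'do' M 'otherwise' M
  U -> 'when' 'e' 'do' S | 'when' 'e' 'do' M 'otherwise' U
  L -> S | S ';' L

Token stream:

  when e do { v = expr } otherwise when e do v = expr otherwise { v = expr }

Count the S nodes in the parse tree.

[S [M when e do [M { [L [S [M v = expr]]] }] otherwise [M when e do [M v = expr] otherwise [M { [L [S [M v = expr]]] }]]]]

3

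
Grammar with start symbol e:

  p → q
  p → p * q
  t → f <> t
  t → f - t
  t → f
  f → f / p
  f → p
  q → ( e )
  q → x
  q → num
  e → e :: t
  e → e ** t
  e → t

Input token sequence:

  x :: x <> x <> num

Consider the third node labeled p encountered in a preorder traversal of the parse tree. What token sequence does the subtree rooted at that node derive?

x

[e [e [t [f [p [q x]]]]] :: [t [f [p [q x]]] <> [t [f [p [q x]]] <> [t [f [p [q num]]]]]]]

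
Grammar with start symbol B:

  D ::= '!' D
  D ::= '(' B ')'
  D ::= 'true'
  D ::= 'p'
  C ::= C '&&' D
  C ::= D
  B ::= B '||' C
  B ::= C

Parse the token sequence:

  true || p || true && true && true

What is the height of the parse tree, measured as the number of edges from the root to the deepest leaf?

[B [B [B [C [D true]]] || [C [D p]]] || [C [C [C [D true]] && [D true]] && [D true]]]

5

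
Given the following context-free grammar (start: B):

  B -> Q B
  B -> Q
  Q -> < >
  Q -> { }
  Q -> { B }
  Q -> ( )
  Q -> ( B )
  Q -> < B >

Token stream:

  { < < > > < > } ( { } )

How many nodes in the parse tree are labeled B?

6

[B [Q { [B [Q < [B [Q < >]] >] [B [Q < >]]] }] [B [Q ( [B [Q { }]] )]]]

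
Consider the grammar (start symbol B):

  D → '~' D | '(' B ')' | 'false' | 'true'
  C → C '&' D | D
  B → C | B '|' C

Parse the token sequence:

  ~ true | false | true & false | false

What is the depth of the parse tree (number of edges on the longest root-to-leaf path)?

7

[B [B [B [B [C [D ~ [D true]]]] | [C [D false]]] | [C [C [D true]] & [D false]]] | [C [D false]]]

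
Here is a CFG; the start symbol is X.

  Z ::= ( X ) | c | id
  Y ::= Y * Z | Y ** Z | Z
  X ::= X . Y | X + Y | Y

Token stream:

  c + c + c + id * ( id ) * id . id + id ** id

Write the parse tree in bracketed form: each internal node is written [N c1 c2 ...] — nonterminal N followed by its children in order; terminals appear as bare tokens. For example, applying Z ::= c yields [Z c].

[X [X [X [X [X [X [Y [Z c]]] + [Y [Z c]]] + [Y [Z c]]] + [Y [Y [Y [Z id]] * [Z ( [X [Y [Z id]]] )]] * [Z id]]] . [Y [Z id]]] + [Y [Y [Z id]] ** [Z id]]]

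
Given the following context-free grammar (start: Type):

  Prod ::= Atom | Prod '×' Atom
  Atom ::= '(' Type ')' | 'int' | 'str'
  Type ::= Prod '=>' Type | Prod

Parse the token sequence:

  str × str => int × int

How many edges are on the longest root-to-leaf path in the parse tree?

5

[Type [Prod [Prod [Atom str]] × [Atom str]] => [Type [Prod [Prod [Atom int]] × [Atom int]]]]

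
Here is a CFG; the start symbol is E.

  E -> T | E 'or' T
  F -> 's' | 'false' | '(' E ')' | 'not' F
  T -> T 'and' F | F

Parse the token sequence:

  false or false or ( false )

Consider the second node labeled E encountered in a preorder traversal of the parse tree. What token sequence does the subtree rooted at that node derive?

[E [E [E [T [F false]]] or [T [F false]]] or [T [F ( [E [T [F false]]] )]]]

false or false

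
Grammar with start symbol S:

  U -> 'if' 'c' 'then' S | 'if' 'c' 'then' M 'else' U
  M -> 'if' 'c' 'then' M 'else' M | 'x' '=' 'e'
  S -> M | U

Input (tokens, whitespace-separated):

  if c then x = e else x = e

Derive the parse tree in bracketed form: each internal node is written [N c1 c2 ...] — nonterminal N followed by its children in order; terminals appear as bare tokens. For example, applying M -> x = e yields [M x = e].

S
M
if c then M else M
if c then x = e else M
if c then x = e else x = e

[S [M if c then [M x = e] else [M x = e]]]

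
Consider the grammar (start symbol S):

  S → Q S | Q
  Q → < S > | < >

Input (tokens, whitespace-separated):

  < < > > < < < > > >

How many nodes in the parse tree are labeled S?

5

[S [Q < [S [Q < >]] >] [S [Q < [S [Q < [S [Q < >]] >]] >]]]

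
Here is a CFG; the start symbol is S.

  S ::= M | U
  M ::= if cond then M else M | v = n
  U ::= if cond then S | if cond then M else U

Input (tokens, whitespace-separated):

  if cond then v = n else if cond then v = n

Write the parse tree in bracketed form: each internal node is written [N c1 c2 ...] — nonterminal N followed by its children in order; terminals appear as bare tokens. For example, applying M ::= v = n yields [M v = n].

S
U
if cond then M else U
if cond then v = n else U
if cond then v = n else if cond then S
if cond then v = n else if cond then M
if cond then v = n else if cond then v = n

[S [U if cond then [M v = n] else [U if cond then [S [M v = n]]]]]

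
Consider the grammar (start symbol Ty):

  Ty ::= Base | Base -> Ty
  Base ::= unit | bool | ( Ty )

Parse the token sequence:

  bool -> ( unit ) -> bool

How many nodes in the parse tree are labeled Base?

[Ty [Base bool] -> [Ty [Base ( [Ty [Base unit]] )] -> [Ty [Base bool]]]]

4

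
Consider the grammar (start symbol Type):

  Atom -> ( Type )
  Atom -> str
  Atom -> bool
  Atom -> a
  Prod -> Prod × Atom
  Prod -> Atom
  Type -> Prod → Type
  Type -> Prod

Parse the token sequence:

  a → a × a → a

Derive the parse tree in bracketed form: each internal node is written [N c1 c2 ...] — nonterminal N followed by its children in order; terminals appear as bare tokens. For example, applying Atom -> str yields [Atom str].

Type
Prod → Type
Atom → Type
a → Type
a → Prod → Type
a → Prod × Atom → Type
a → Atom × Atom → Type
a → a × Atom → Type
a → a × a → Type
a → a × a → Prod
a → a × a → Atom
a → a × a → a

[Type [Prod [Atom a]] → [Type [Prod [Prod [Atom a]] × [Atom a]] → [Type [Prod [Atom a]]]]]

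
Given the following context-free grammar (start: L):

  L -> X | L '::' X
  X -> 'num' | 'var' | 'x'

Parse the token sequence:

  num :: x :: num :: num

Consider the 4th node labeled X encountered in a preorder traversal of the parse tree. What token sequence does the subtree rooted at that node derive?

num

[L [L [L [L [X num]] :: [X x]] :: [X num]] :: [X num]]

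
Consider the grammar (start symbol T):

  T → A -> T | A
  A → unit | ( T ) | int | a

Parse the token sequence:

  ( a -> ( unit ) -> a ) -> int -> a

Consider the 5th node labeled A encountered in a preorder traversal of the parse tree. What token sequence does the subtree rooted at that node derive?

a

[T [A ( [T [A a] -> [T [A ( [T [A unit]] )] -> [T [A a]]]] )] -> [T [A int] -> [T [A a]]]]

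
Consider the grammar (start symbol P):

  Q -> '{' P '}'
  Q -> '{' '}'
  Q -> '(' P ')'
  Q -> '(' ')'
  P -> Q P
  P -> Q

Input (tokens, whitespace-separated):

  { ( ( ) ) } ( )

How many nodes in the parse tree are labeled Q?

[P [Q { [P [Q ( [P [Q ( )]] )]] }] [P [Q ( )]]]

4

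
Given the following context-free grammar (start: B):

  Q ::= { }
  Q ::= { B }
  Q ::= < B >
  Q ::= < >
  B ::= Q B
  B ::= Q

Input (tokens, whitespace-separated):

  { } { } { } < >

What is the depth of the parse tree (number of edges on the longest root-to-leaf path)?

[B [Q { }] [B [Q { }] [B [Q { }] [B [Q < >]]]]]

5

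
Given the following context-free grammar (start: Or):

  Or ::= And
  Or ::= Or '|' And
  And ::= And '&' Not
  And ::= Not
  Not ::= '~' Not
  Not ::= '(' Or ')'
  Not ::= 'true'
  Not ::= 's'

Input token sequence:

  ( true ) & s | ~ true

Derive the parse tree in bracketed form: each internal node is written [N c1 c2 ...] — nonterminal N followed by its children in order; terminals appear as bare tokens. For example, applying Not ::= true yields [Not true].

Or
Or | And
And | And
And & Not | And
Not & Not | And
( Or ) & Not | And
( And ) & Not | And
( Not ) & Not | And
( true ) & Not | And
( true ) & s | And
( true ) & s | Not
( true ) & s | ~ Not
( true ) & s | ~ true

[Or [Or [And [And [Not ( [Or [And [Not true]]] )]] & [Not s]]] | [And [Not ~ [Not true]]]]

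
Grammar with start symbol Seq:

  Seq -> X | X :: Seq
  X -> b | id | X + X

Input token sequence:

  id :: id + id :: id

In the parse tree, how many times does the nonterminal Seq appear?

3

[Seq [X id] :: [Seq [X [X id] + [X id]] :: [Seq [X id]]]]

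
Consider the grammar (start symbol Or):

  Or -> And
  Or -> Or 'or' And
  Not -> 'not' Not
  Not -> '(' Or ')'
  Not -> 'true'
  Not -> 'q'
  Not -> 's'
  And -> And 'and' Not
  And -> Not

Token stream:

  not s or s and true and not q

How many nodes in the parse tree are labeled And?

[Or [Or [And [Not not [Not s]]]] or [And [And [And [Not s]] and [Not true]] and [Not not [Not q]]]]

4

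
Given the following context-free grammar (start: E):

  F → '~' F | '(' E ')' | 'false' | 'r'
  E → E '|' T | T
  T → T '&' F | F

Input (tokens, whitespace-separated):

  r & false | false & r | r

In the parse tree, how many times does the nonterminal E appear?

3

[E [E [E [T [T [F r]] & [F false]]] | [T [T [F false]] & [F r]]] | [T [F r]]]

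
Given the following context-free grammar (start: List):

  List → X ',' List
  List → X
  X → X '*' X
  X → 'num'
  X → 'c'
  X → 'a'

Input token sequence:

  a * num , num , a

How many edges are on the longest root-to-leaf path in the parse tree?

[List [X [X a] * [X num]] , [List [X num] , [List [X a]]]]

4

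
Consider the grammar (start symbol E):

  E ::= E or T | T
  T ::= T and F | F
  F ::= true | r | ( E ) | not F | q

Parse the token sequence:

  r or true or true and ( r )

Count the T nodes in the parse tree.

5

[E [E [E [T [F r]]] or [T [F true]]] or [T [T [F true]] and [F ( [E [T [F r]]] )]]]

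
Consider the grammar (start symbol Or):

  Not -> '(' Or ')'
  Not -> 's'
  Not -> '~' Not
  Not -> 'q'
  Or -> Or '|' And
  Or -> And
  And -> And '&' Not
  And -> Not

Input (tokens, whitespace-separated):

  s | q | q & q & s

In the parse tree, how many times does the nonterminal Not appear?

[Or [Or [Or [And [Not s]]] | [And [Not q]]] | [And [And [And [Not q]] & [Not q]] & [Not s]]]

5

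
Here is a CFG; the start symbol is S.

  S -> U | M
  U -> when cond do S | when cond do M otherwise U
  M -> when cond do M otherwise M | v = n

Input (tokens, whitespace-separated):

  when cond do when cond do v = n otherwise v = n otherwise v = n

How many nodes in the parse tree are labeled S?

[S [M when cond do [M when cond do [M v = n] otherwise [M v = n]] otherwise [M v = n]]]

1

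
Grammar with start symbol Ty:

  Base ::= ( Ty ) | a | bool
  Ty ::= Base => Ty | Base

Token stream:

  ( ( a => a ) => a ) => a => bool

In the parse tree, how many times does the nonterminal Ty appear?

7

[Ty [Base ( [Ty [Base ( [Ty [Base a] => [Ty [Base a]]] )] => [Ty [Base a]]] )] => [Ty [Base a] => [Ty [Base bool]]]]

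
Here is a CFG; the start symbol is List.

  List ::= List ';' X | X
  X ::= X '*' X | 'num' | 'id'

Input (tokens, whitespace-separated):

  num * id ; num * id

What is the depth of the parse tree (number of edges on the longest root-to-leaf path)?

4

[List [List [X [X num] * [X id]]] ; [X [X num] * [X id]]]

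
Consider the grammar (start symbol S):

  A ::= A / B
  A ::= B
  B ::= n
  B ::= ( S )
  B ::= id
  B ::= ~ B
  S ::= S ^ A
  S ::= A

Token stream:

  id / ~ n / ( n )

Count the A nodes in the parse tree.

[S [A [A [A [B id]] / [B ~ [B n]]] / [B ( [S [A [B n]]] )]]]

4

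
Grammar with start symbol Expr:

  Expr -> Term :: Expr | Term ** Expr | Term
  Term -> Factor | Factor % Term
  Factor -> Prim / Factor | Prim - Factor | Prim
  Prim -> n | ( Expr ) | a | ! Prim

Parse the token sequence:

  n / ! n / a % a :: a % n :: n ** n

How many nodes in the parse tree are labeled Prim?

[Expr [Term [Factor [Prim n] / [Factor [Prim ! [Prim n]] / [Factor [Prim a]]]] % [Term [Factor [Prim a]]]] :: [Expr [Term [Factor [Prim a]] % [Term [Factor [Prim n]]]] :: [Expr [Term [Factor [Prim n]]] ** [Expr [Term [Factor [Prim n]]]]]]]

9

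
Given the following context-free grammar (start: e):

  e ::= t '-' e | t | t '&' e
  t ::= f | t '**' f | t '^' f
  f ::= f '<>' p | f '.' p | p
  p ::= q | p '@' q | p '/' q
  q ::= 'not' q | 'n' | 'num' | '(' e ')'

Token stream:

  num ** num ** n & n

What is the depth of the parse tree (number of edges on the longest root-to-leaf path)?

7

[e [t [t [t [f [p [q num]]]] ** [f [p [q num]]]] ** [f [p [q n]]]] & [e [t [f [p [q n]]]]]]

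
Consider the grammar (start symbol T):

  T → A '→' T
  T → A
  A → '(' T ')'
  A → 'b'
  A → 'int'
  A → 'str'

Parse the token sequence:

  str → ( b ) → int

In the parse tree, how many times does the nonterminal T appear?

4

[T [A str] → [T [A ( [T [A b]] )] → [T [A int]]]]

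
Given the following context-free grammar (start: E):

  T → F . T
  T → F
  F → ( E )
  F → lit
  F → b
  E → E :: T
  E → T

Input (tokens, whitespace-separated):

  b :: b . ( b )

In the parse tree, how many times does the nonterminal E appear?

[E [E [T [F b]]] :: [T [F b] . [T [F ( [E [T [F b]]] )]]]]

3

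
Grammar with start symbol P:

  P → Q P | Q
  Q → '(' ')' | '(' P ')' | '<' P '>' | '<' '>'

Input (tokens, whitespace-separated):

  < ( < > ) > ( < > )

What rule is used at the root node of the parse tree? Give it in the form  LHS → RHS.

P → Q P

[P [Q < [P [Q ( [P [Q < >]] )]] >] [P [Q ( [P [Q < >]] )]]]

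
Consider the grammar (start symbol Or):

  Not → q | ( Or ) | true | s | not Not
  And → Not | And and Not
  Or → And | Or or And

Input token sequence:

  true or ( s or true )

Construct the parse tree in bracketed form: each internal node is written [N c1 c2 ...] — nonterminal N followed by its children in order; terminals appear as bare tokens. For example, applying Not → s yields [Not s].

Or
Or or And
And or And
Not or And
true or And
true or Not
true or ( Or )
true or ( Or or And )
true or ( And or And )
true or ( Not or And )
true or ( s or And )
true or ( s or Not )
true or ( s or true )

[Or [Or [And [Not true]]] or [And [Not ( [Or [Or [And [Not s]]] or [And [Not true]]] )]]]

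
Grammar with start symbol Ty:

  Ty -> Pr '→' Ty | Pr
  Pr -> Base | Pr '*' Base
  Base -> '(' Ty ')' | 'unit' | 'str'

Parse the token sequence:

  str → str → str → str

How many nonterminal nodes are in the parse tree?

[Ty [Pr [Base str]] → [Ty [Pr [Base str]] → [Ty [Pr [Base str]] → [Ty [Pr [Base str]]]]]]

12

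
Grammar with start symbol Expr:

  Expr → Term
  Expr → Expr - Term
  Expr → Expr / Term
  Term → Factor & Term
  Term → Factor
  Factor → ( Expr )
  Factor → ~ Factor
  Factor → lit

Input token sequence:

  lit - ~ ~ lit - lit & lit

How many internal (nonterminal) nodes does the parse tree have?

13

[Expr [Expr [Expr [Term [Factor lit]]] - [Term [Factor ~ [Factor ~ [Factor lit]]]]] - [Term [Factor lit] & [Term [Factor lit]]]]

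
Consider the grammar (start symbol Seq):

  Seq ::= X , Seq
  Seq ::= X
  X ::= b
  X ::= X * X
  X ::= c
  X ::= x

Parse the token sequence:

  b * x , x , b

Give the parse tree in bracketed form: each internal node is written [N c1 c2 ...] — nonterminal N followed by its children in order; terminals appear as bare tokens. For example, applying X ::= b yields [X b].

[Seq [X [X b] * [X x]] , [Seq [X x] , [Seq [X b]]]]

Seq
X , Seq
X * X , Seq
b * X , Seq
b * x , Seq
b * x , X , Seq
b * x , x , Seq
b * x , x , X
b * x , x , b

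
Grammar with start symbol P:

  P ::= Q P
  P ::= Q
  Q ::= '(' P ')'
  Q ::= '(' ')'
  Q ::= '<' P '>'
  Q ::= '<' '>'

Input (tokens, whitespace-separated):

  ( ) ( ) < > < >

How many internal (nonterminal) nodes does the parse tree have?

8

[P [Q ( )] [P [Q ( )] [P [Q < >] [P [Q < >]]]]]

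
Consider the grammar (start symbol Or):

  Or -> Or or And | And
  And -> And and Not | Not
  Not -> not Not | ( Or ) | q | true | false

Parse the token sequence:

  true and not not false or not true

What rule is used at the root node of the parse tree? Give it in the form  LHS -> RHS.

Or -> Or or And

[Or [Or [And [And [Not true]] and [Not not [Not not [Not false]]]]] or [And [Not not [Not true]]]]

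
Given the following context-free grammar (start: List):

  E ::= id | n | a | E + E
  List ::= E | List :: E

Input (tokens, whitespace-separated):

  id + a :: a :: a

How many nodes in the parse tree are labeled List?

3

[List [List [List [E [E id] + [E a]]] :: [E a]] :: [E a]]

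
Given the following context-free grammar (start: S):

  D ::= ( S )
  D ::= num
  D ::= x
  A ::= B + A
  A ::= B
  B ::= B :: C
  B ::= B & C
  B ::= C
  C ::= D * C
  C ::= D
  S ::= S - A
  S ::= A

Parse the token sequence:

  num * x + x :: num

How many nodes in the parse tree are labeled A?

[S [A [B [C [D num] * [C [D x]]]] + [A [B [B [C [D x]]] :: [C [D num]]]]]]

2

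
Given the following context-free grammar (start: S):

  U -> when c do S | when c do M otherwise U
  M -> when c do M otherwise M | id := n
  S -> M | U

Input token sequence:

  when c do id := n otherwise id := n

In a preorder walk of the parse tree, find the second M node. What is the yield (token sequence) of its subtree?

[S [M when c do [M id := n] otherwise [M id := n]]]

id := n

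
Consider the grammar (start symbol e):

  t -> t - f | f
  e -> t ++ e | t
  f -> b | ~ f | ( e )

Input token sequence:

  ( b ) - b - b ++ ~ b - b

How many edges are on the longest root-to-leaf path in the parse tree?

[e [t [t [t [f ( [e [t [f b]]] )]] - [f b]] - [f b]] ++ [e [t [t [f ~ [f b]]] - [f b]]]]

8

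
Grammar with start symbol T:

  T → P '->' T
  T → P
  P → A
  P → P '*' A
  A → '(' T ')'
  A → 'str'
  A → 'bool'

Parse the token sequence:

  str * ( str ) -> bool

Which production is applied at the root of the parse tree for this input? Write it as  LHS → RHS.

[T [P [P [A str]] * [A ( [T [P [A str]]] )]] -> [T [P [A bool]]]]

T → P '->' T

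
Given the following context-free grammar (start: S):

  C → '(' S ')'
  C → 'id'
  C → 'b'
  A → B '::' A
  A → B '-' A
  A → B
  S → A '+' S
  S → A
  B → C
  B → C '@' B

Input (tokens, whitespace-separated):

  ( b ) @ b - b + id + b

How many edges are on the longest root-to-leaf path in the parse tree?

[S [A [B [C ( [S [A [B [C b]]]] )] @ [B [C b]]] - [A [B [C b]]]] + [S [A [B [C id]]] + [S [A [B [C b]]]]]]

8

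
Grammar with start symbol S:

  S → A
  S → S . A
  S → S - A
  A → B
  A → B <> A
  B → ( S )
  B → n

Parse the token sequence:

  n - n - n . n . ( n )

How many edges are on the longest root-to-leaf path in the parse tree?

7

[S [S [S [S [S [A [B n]]] - [A [B n]]] - [A [B n]]] . [A [B n]]] . [A [B ( [S [A [B n]]] )]]]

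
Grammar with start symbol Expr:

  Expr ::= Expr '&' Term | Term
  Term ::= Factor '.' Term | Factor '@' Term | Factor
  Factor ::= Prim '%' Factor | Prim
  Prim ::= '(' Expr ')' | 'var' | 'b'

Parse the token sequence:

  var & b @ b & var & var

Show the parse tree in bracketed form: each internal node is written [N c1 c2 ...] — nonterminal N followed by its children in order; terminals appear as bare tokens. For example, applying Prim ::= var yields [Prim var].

[Expr [Expr [Expr [Expr [Term [Factor [Prim var]]]] & [Term [Factor [Prim b]] @ [Term [Factor [Prim b]]]]] & [Term [Factor [Prim var]]]] & [Term [Factor [Prim var]]]]

Expr
Expr & Term
Expr & Term & Term
Expr & Term & Term & Term
Term & Term & Term & Term
Factor & Term & Term & Term
Prim & Term & Term & Term
var & Term & Term & Term
var & Factor @ Term & Term & Term
var & Prim @ Term & Term & Term
var & b @ Term & Term & Term
var & b @ Factor & Term & Term
var & b @ Prim & Term & Term
var & b @ b & Term & Term
var & b @ b & Factor & Term
var & b @ b & Prim & Term
var & b @ b & var & Term
var & b @ b & var & Factor
var & b @ b & var & Prim
var & b @ b & var & var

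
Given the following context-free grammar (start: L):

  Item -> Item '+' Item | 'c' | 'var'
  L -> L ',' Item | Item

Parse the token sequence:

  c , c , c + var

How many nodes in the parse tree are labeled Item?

5

[L [L [L [Item c]] , [Item c]] , [Item [Item c] + [Item var]]]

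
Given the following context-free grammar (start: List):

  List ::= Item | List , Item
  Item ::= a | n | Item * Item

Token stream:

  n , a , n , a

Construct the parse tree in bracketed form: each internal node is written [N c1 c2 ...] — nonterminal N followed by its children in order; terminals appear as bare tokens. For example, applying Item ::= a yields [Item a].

List
List , Item
List , Item , Item
List , Item , Item , Item
Item , Item , Item , Item
n , Item , Item , Item
n , a , Item , Item
n , a , n , Item
n , a , n , a

[List [List [List [List [Item n]] , [Item a]] , [Item n]] , [Item a]]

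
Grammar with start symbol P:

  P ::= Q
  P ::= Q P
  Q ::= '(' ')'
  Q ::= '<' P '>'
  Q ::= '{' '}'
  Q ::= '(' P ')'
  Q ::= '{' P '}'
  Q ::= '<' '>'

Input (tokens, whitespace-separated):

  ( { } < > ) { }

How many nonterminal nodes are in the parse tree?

[P [Q ( [P [Q { }] [P [Q < >]]] )] [P [Q { }]]]

8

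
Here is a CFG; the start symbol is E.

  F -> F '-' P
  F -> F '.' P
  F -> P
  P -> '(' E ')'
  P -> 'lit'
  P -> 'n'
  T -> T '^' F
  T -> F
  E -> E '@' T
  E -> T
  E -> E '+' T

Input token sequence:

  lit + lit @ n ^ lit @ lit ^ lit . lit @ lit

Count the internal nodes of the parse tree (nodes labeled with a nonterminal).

[E [E [E [E [E [T [F [P lit]]]] + [T [F [P lit]]]] @ [T [T [F [P n]]] ^ [F [P lit]]]] @ [T [T [F [P lit]]] ^ [F [F [P lit]] . [P lit]]]] @ [T [F [P lit]]]]

28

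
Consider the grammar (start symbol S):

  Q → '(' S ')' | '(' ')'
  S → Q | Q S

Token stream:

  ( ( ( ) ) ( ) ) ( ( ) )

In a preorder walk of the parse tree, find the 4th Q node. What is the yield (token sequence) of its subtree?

[S [Q ( [S [Q ( [S [Q ( )]] )] [S [Q ( )]]] )] [S [Q ( [S [Q ( )]] )]]]

( )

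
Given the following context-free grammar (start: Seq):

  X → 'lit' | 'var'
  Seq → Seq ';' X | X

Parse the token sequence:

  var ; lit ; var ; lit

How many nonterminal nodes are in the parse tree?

[Seq [Seq [Seq [Seq [X var]] ; [X lit]] ; [X var]] ; [X lit]]

8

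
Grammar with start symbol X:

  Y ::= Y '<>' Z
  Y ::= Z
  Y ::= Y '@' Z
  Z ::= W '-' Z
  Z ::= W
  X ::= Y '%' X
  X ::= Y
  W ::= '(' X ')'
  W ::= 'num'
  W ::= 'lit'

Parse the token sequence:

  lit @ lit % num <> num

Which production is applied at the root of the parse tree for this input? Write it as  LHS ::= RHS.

[X [Y [Y [Z [W lit]]] @ [Z [W lit]]] % [X [Y [Y [Z [W num]]] <> [Z [W num]]]]]

X ::= Y '%' X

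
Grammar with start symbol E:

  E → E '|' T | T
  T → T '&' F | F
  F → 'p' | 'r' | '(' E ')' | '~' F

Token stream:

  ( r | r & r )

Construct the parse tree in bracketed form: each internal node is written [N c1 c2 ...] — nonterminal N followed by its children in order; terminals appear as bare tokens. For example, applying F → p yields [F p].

E
T
F
( E )
( E | T )
( T | T )
( F | T )
( r | T )
( r | T & F )
( r | F & F )
( r | r & F )
( r | r & r )

[E [T [F ( [E [E [T [F r]]] | [T [T [F r]] & [F r]]] )]]]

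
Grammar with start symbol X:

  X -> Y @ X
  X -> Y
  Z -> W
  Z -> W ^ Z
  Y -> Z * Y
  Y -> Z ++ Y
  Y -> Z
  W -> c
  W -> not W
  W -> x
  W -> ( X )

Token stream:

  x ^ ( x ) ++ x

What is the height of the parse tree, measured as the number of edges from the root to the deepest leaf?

9

[X [Y [Z [W x] ^ [Z [W ( [X [Y [Z [W x]]]] )]]] ++ [Y [Z [W x]]]]]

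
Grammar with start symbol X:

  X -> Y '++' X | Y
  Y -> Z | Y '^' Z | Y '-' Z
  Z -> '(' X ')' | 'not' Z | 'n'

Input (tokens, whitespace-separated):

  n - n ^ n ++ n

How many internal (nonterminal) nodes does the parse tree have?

10

[X [Y [Y [Y [Z n]] - [Z n]] ^ [Z n]] ++ [X [Y [Z n]]]]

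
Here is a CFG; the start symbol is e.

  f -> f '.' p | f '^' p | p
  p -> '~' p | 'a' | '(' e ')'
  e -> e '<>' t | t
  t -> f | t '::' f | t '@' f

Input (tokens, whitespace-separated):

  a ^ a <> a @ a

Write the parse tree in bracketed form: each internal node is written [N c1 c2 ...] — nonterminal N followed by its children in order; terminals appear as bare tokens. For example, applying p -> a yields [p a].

[e [e [t [f [f [p a]] ^ [p a]]]] <> [t [t [f [p a]]] @ [f [p a]]]]

e
e <> t
t <> t
f <> t
f ^ p <> t
p ^ p <> t
a ^ p <> t
a ^ a <> t
a ^ a <> t @ f
a ^ a <> f @ f
a ^ a <> p @ f
a ^ a <> a @ f
a ^ a <> a @ p
a ^ a <> a @ a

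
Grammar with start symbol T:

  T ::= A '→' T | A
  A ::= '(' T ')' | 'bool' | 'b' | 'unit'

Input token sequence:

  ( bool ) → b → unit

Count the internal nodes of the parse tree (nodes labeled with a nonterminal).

8

[T [A ( [T [A bool]] )] → [T [A b] → [T [A unit]]]]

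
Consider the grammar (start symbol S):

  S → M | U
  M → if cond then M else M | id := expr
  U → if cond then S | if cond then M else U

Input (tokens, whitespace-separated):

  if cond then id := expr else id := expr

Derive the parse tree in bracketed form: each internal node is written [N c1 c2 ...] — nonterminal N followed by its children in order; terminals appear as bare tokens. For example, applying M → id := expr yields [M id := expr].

[S [M if cond then [M id := expr] else [M id := expr]]]

S
M
if cond then M else M
if cond then id := expr else M
if cond then id := expr else id := expr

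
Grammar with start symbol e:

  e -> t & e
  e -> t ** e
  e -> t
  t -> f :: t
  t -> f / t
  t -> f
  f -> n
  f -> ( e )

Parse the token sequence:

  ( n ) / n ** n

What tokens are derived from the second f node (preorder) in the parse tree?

[e [t [f ( [e [t [f n]]] )] / [t [f n]]] ** [e [t [f n]]]]

n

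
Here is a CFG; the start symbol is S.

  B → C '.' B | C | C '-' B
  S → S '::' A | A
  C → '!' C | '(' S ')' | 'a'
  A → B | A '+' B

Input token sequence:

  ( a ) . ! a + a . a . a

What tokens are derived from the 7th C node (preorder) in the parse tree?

[S [A [A [B [C ( [S [A [B [C a]]]] )] . [B [C ! [C a]]]]] + [B [C a] . [B [C a] . [B [C a]]]]]]

a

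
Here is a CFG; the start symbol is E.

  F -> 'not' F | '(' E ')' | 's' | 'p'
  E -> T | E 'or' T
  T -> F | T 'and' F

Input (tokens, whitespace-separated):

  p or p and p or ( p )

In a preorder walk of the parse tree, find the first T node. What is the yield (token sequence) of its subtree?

p

[E [E [E [T [F p]]] or [T [T [F p]] and [F p]]] or [T [F ( [E [T [F p]]] )]]]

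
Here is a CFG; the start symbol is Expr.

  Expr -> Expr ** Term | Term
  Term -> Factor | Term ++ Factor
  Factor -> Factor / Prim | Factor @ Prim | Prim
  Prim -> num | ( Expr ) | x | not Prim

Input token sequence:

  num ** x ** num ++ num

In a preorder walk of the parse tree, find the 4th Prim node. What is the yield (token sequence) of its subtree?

[Expr [Expr [Expr [Term [Factor [Prim num]]]] ** [Term [Factor [Prim x]]]] ** [Term [Term [Factor [Prim num]]] ++ [Factor [Prim num]]]]

num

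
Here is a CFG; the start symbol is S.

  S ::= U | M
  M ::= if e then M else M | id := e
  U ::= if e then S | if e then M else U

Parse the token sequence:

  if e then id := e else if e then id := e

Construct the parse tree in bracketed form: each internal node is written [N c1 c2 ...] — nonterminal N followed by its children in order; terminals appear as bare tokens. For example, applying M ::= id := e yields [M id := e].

[S [U if e then [M id := e] else [U if e then [S [M id := e]]]]]

S
U
if e then M else U
if e then id := e else U
if e then id := e else if e then S
if e then id := e else if e then M
if e then id := e else if e then id := e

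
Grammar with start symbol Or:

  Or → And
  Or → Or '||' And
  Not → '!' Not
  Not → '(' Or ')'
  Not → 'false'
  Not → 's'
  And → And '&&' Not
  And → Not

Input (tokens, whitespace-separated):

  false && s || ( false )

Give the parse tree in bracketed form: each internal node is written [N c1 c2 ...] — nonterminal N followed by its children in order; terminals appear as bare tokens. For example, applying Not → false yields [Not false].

Or
Or || And
And || And
And && Not || And
Not && Not || And
false && Not || And
false && s || And
false && s || Not
false && s || ( Or )
false && s || ( And )
false && s || ( Not )
false && s || ( false )

[Or [Or [And [And [Not false]] && [Not s]]] || [And [Not ( [Or [And [Not false]]] )]]]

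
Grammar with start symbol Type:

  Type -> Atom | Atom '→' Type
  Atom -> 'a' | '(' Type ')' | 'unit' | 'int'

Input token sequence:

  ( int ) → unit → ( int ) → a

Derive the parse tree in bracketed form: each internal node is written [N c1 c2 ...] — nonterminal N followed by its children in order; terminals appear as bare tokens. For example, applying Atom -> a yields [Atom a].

[Type [Atom ( [Type [Atom int]] )] → [Type [Atom unit] → [Type [Atom ( [Type [Atom int]] )] → [Type [Atom a]]]]]

Type
Atom → Type
( Type ) → Type
( Atom ) → Type
( int ) → Type
( int ) → Atom → Type
( int ) → unit → Type
( int ) → unit → Atom → Type
( int ) → unit → ( Type ) → Type
( int ) → unit → ( Atom ) → Type
( int ) → unit → ( int ) → Type
( int ) → unit → ( int ) → Atom
( int ) → unit → ( int ) → a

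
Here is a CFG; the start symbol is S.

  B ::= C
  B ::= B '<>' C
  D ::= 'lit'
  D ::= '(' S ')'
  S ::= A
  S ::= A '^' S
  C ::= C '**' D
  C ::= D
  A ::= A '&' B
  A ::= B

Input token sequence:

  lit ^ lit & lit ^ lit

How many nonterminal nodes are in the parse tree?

[S [A [B [C [D lit]]]] ^ [S [A [A [B [C [D lit]]]] & [B [C [D lit]]]] ^ [S [A [B [C [D lit]]]]]]]

19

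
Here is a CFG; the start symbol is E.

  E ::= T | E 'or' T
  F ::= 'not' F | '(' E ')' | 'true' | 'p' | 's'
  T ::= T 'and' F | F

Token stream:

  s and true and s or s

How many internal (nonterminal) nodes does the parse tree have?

10

[E [E [T [T [T [F s]] and [F true]] and [F s]]] or [T [F s]]]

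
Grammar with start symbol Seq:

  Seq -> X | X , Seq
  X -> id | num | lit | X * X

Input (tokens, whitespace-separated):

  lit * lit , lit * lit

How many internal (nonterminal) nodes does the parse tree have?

8

[Seq [X [X lit] * [X lit]] , [Seq [X [X lit] * [X lit]]]]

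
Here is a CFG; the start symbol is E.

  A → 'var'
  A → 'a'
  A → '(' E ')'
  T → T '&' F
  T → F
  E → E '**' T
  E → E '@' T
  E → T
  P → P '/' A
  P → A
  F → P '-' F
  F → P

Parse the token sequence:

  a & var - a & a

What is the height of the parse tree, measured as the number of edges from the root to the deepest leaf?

7

[E [T [T [T [F [P [A a]]]] & [F [P [A var]] - [F [P [A a]]]]] & [F [P [A a]]]]]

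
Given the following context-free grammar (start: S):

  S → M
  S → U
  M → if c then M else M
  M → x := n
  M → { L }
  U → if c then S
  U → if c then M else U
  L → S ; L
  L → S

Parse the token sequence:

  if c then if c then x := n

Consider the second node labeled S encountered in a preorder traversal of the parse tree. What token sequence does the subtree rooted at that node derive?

[S [U if c then [S [U if c then [S [M x := n]]]]]]

if c then x := n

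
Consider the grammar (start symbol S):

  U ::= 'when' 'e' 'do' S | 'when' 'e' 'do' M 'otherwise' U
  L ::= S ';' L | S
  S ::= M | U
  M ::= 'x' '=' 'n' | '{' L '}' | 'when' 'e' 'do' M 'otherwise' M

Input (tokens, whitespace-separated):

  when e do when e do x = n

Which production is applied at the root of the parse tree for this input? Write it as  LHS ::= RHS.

S ::= U

[S [U when e do [S [U when e do [S [M x = n]]]]]]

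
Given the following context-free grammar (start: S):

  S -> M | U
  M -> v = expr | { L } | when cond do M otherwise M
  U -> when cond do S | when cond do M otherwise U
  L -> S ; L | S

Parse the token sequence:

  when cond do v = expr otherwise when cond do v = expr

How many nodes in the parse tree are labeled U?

2

[S [U when cond do [M v = expr] otherwise [U when cond do [S [M v = expr]]]]]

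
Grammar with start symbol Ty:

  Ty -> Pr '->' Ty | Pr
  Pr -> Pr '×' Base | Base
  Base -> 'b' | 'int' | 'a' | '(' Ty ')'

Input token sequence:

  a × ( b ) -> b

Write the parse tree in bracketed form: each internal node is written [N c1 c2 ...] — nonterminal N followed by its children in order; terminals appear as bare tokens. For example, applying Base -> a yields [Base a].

Ty
Pr -> Ty
Pr × Base -> Ty
Base × Base -> Ty
a × Base -> Ty
a × ( Ty ) -> Ty
a × ( Pr ) -> Ty
a × ( Base ) -> Ty
a × ( b ) -> Ty
a × ( b ) -> Pr
a × ( b ) -> Base
a × ( b ) -> b

[Ty [Pr [Pr [Base a]] × [Base ( [Ty [Pr [Base b]]] )]] -> [Ty [Pr [Base b]]]]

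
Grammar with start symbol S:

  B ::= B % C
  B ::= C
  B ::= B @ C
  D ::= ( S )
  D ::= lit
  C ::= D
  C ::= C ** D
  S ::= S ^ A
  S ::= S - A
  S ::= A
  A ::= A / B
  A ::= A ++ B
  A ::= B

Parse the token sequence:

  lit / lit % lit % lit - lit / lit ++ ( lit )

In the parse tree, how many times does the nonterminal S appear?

3

[S [S [A [A [B [C [D lit]]]] / [B [B [B [C [D lit]]] % [C [D lit]]] % [C [D lit]]]]] - [A [A [A [B [C [D lit]]]] / [B [C [D lit]]]] ++ [B [C [D ( [S [A [B [C [D lit]]]]] )]]]]]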